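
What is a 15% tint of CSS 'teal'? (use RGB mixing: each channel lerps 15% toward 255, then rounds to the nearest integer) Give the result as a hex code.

#269393

CSS teal is rgb(0, 128, 128).
Per channel, c → c + 0.15(255 − c):
  R: 0 + 0.15×(255−0) = 0 + 38.25 = 38.25 → 38
  G: 128 + 0.15×(255−128) = 128 + 19.05 = 147.05 → 147
  B: 128 + 0.15×(255−128) = 128 + 19.05 = 147.05 → 147
rgb(38, 147, 147) = #269393.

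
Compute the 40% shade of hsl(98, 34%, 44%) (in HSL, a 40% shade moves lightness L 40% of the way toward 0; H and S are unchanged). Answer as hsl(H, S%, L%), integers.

hsl(98, 34%, 26%)

L moves 40% from 44 toward 0: 44 − 17.6 = 26.4 → 26.
H and S are unchanged.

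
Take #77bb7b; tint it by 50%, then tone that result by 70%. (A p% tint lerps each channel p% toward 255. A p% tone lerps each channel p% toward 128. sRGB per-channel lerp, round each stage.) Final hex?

#929c92

#77bb7b is rgb(119, 187, 123).
Lerp each channel 50% toward 255:
  R: 119 + 68 = 187 → 187
  G: 187 + 34 = 221 → 221
  B: 123 + 0.5×(255−123) = 123 + 66 = 189 → 189
After the tint: rgb(187, 221, 189) = #bbddbd.
A 70% tone moves each channel 70% toward 128:
  R: 187 + 0.7×(128−187) = 187 − 41.3 = 145.7 → 146
  G: 221 − 65.1 = 155.9 → 156
  B: 189 + 0.7×(128−189) = 189 − 42.7 = 146.3 → 146
rgb(146, 156, 146) = #929c92.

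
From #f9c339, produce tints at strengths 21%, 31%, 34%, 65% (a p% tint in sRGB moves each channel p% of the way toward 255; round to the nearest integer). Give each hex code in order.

#f9c339 is rgb(249, 195, 57).
21%: (249 + 1.26 = 250.26→250, 195 + 12.6 = 207.6→208, 57 + 41.58 = 98.58→99) → #fad063
31%: (249 + 1.86 = 250.86→251, 195 + 18.6 = 213.6→214, 57 + 61.38 = 118.38→118) → #fbd676
34%: (249 + 2.04 = 251.04→251, 195 + 20.4 = 215.4→215, 57 + 67.32 = 124.32→124) → #fbd77c
65%: (249 + 3.9 = 252.9→253, 195 + 39 = 234→234, 57 + 128.7 = 185.7→186) → #fdeaba

#fad063, #fbd676, #fbd77c, #fdeaba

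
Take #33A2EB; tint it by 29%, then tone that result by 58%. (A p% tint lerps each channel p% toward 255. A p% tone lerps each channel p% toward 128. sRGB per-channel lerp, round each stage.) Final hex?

#789AAF

#33A2EB is rgb(51, 162, 235).
Per channel, c → c + 0.29(255 − c):
  R: 51 + 59.16 = 110.16 → 110
  G: 162 + 0.29×(255−162) = 162 + 26.97 = 188.97 → 189
  B: 235 + 0.29×(255−235) = 235 + 5.8 = 240.8 → 241
After the tint: rgb(110, 189, 241) = #6EBDF1.
A 58% tone moves each channel 58% toward 128:
  R: 110 + 10.44 = 120.44 → 120
  G: 189 − 35.38 = 153.62 → 154
  B: 241 − 65.54 = 175.46 → 175
rgb(120, 154, 175) = #789AAF.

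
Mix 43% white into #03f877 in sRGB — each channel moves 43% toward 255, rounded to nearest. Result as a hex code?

#6ffbb1

#03f877 is rgb(3, 248, 119).
A 43% tint moves each channel 43% toward 255:
  R: 3 + 108.36 = 111.36 → 111
  G: 248 + 0.43×(255−248) = 248 + 3.01 = 251.01 → 251
  B: 119 + 0.43×(255−119) = 119 + 58.48 = 177.48 → 177
rgb(111, 251, 177) = #6ffbb1.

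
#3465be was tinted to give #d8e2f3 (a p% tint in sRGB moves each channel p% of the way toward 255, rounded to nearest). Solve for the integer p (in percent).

#3465be is rgb(52, 101, 190); #d8e2f3 is rgb(216, 226, 243).
On the R channel (widest range): 216 ≈ 52 + (p/100)(255 − 52), so p ≈ 100×(216 − 52)/(255 − 52) = 16400/203 = 80.79.
p = 81 reproduces all three channels after rounding.

81%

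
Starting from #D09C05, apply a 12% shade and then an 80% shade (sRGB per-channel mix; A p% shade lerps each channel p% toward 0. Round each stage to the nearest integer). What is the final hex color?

#D09C05 is rgb(208, 156, 5).
Per channel, c → c + 0.12(0 − c):
  R: 208 + 0.12×(0−208) = 208 − 24.96 = 183.04 → 183
  G: 156 + 0.12×(0−156) = 156 − 18.72 = 137.28 → 137
  B: 5 − 0.6 = 4.4 → 4
After the shade: rgb(183, 137, 4) = #B78904.
Lerp each channel 80% toward 0:
  R: 183 − 146.4 = 36.6 → 37
  G: 137 − 109.6 = 27.4 → 27
  B: 4 + 0.8×(0−4) = 4 − 3.2 = 0.8 → 1
rgb(37, 27, 1) = #251B01.

#251B01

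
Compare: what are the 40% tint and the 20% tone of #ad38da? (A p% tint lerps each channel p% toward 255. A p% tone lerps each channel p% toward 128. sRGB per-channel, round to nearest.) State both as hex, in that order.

#ad38da is rgb(173, 56, 218).
40% tint:
  R: 173 + 0.4×(255−173) = 173 + 32.8 = 205.8 → 206
  G: 56 + 0.4×(255−56) = 56 + 79.6 = 135.6 → 136
  B: 218 + 0.4×(255−218) = 218 + 14.8 = 232.8 → 233
  → #ce88e9
20% tone:
  R: 173 + 0.2×(128−173) = 173 − 9 = 164 → 164
  G: 56 + 14.4 = 70.4 → 70
  B: 218 + 0.2×(128−218) = 218 − 18 = 200 → 200
  → #a446c8

#ce88e9, #a446c8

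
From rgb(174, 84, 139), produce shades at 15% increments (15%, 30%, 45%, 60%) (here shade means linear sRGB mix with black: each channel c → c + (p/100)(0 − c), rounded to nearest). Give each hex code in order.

15%: (174 − 26.1 = 147.9→148, 84 − 12.6 = 71.4→71, 139 − 20.85 = 118.15→118) → #944776
30%: (174 − 52.2 = 121.8→122, 84 − 25.2 = 58.8→59, 139 − 41.7 = 97.3→97) → #7A3B61
45%: (174 − 78.3 = 95.7→96, 84 − 37.8 = 46.2→46, 139 − 62.55 = 76.45→76) → #602E4C
60%: (174 − 104.4 = 69.6→70, 84 − 50.4 = 33.6→34, 139 − 83.4 = 55.6→56) → #462238

#944776, #7A3B61, #602E4C, #462238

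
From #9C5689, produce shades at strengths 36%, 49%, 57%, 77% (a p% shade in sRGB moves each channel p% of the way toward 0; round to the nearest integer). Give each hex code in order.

#9C5689 is rgb(156, 86, 137).
36%: (156 − 56.16 = 99.84→100, 86 − 30.96 = 55.04→55, 137 − 49.32 = 87.68→88) → #643758
49%: (156 − 76.44 = 79.56→80, 86 − 42.14 = 43.86→44, 137 − 67.13 = 69.87→70) → #502C46
57%: (156 − 88.92 = 67.08→67, 86 − 49.02 = 36.98→37, 137 − 78.09 = 58.91→59) → #43253B
77%: (156 − 120.12 = 35.88→36, 86 − 66.22 = 19.78→20, 137 − 105.49 = 31.51→32) → #241420

#643758, #502C46, #43253B, #241420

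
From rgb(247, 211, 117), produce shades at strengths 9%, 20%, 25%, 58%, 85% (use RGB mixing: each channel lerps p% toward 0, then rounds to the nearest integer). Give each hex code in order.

#e1c06a, #c6a95e, #b99e58, #685931, #252012

9%: (247 − 22.23 = 224.77→225, 211 − 18.99 = 192.01→192, 117 − 10.53 = 106.47→106) → #e1c06a
20%: (247 − 49.4 = 197.6→198, 211 − 42.2 = 168.8→169, 117 − 23.4 = 93.6→94) → #c6a95e
25%: (247 − 61.75 = 185.25→185, 211 − 52.75 = 158.25→158, 117 − 29.25 = 87.75→88) → #b99e58
58%: (247 − 143.26 = 103.74→104, 211 − 122.38 = 88.62→89, 117 − 67.86 = 49.14→49) → #685931
85%: (247 − 209.95 = 37.05→37, 211 − 179.35 = 31.65→32, 117 − 99.45 = 17.55→18) → #252012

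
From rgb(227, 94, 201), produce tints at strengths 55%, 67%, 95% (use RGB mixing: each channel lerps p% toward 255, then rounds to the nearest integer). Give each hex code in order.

55%: (227 + 15.4 = 242.4→242, 94 + 88.55 = 182.55→183, 201 + 29.7 = 230.7→231) → #F2B7E7
67%: (227 + 18.76 = 245.76→246, 94 + 107.87 = 201.87→202, 201 + 36.18 = 237.18→237) → #F6CAED
95%: (227 + 26.6 = 253.6→254, 94 + 152.95 = 246.95→247, 201 + 51.3 = 252.3→252) → #FEF7FC

#F2B7E7, #F6CAED, #FEF7FC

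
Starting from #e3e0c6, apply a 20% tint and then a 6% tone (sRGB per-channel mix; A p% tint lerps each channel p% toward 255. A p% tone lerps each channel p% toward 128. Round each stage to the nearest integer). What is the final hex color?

#e3e0cc

#e3e0c6 is rgb(227, 224, 198).
A 20% tint moves each channel 20% toward 255:
  R: 227 + 0.2×(255−227) = 227 + 5.6 = 232.6 → 233
  G: 224 + 0.2×(255−224) = 224 + 6.2 = 230.2 → 230
  B: 198 + 0.2×(255−198) = 198 + 11.4 = 209.4 → 209
After the tint: rgb(233, 230, 209) = #e9e6d1.
Lerp each channel 6% toward 128:
  R: 233 − 6.3 = 226.7 → 227
  G: 230 − 6.12 = 223.88 → 224
  B: 209 − 4.86 = 204.14 → 204
rgb(227, 224, 204) = #e3e0cc.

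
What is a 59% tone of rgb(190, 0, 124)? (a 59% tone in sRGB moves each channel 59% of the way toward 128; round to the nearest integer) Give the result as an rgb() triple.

A 59% tone moves each channel 59% toward 128:
  R: 190 + 0.59×(128−190) = 190 − 36.58 = 153.42 → 153
  G: 0 + 0.59×(128−0) = 0 + 75.52 = 75.52 → 76
  B: 124 + 2.36 = 126.36 → 126

rgb(153, 76, 126)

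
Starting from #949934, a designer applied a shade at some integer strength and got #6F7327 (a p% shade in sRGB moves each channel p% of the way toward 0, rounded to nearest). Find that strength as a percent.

#949934 is rgb(148, 153, 52); #6F7327 is rgb(111, 115, 39).
On the G channel (widest range): 115 ≈ 153 + (p/100)(0 − 153), so p ≈ 100×(115 − 153)/(0 − 153) = -3800/-153 = 24.84.
p = 25 reproduces all three channels after rounding.

25%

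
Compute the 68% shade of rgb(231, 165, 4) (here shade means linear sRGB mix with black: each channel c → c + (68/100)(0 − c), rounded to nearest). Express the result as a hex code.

Lerp each channel 68% toward 0:
  R: 231 + 0.68×(0−231) = 231 − 157.08 = 73.92 → 74
  G: 165 − 112.2 = 52.8 → 53
  B: 4 + 0.68×(0−4) = 4 − 2.72 = 1.28 → 1
rgb(74, 53, 1) = #4a3501.

#4a3501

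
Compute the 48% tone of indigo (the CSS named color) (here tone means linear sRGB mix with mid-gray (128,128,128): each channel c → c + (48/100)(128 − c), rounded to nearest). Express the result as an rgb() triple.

CSS indigo is rgb(75, 0, 130).
Lerp each channel 48% toward 128:
  R: 75 + 0.48×(128−75) = 75 + 25.44 = 100.44 → 100
  G: 0 + 61.44 = 61.44 → 61
  B: 130 − 0.96 = 129.04 → 129

rgb(100, 61, 129)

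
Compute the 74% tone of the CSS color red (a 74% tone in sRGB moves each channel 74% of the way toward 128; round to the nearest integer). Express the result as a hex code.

#A15F5F

CSS red is rgb(255, 0, 0).
Per channel, c → c + 0.74(128 − c):
  R: 255 + 0.74×(128−255) = 255 − 93.98 = 161.02 → 161
  G: 0 + 0.74×(128−0) = 0 + 94.72 = 94.72 → 95
  B: 0 + 94.72 = 94.72 → 95
rgb(161, 95, 95) = #A15F5F.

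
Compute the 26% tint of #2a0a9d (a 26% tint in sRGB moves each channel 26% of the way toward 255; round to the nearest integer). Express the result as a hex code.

#2a0a9d is rgb(42, 10, 157).
A 26% tint moves each channel 26% toward 255:
  R: 42 + 0.26×(255−42) = 42 + 55.38 = 97.38 → 97
  G: 10 + 0.26×(255−10) = 10 + 63.7 = 73.7 → 74
  B: 157 + 0.26×(255−157) = 157 + 25.48 = 182.48 → 182
rgb(97, 74, 182) = #614ab6.

#614ab6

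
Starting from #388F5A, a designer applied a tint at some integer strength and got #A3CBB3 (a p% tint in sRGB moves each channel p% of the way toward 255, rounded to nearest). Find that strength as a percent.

54%

#388F5A is rgb(56, 143, 90); #A3CBB3 is rgb(163, 203, 179).
On the R channel (widest range): 163 ≈ 56 + (p/100)(255 − 56), so p ≈ 100×(163 − 56)/(255 − 56) = 10700/199 = 53.77.
p = 54 reproduces all three channels after rounding.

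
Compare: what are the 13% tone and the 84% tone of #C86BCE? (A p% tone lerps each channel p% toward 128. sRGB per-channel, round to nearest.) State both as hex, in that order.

#C86BCE is rgb(200, 107, 206).
13% tone:
  R: 200 + 0.13×(128−200) = 200 − 9.36 = 190.64 → 191
  G: 107 + 0.13×(128−107) = 107 + 2.73 = 109.73 → 110
  B: 206 + 0.13×(128−206) = 206 − 10.14 = 195.86 → 196
  → #BF6EC4
84% tone:
  R: 200 − 60.48 = 139.52 → 140
  G: 107 + 0.84×(128−107) = 107 + 17.64 = 124.64 → 125
  B: 206 + 0.84×(128−206) = 206 − 65.52 = 140.48 → 140
  → #8C7D8C

#BF6EC4, #8C7D8C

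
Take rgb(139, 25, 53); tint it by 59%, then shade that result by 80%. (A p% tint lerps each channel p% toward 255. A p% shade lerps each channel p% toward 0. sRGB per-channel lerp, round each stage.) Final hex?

#292022

Lerp each channel 59% toward 255:
  R: 139 + 0.59×(255−139) = 139 + 68.44 = 207.44 → 207
  G: 25 + 0.59×(255−25) = 25 + 135.7 = 160.7 → 161
  B: 53 + 0.59×(255−53) = 53 + 119.18 = 172.18 → 172
After the tint: rgb(207, 161, 172) = #CFA1AC.
An 80% shade moves each channel 80% toward 0:
  R: 207 − 165.6 = 41.4 → 41
  G: 161 + 0.8×(0−161) = 161 − 128.8 = 32.2 → 32
  B: 172 + 0.8×(0−172) = 172 − 137.6 = 34.4 → 34
rgb(41, 32, 34) = #292022.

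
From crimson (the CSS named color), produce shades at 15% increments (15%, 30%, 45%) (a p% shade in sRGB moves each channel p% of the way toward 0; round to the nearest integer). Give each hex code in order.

#bb1133, #9a0e2a, #790b21

CSS crimson is rgb(220, 20, 60).
15%: (220 − 33 = 187→187, 20 − 3 = 17→17, 60 − 9 = 51→51) → #bb1133
30%: (220 − 66 = 154→154, 20 − 6 = 14→14, 60 − 18 = 42→42) → #9a0e2a
45%: (220 − 99 = 121→121, 20 − 9 = 11→11, 60 − 27 = 33→33) → #790b21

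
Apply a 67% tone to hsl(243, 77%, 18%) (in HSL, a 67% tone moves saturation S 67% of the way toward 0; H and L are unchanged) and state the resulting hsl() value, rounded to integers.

S moves 67% from 77 toward 0: 77 − 51.59 = 25.41 → 25.
H and L are unchanged.

hsl(243, 25%, 18%)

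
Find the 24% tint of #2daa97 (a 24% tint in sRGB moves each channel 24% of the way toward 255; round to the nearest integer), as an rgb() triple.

#2daa97 is rgb(45, 170, 151).
Lerp each channel 24% toward 255:
  R: 45 + 50.4 = 95.4 → 95
  G: 170 + 20.4 = 190.4 → 190
  B: 151 + 24.96 = 175.96 → 176

rgb(95, 190, 176)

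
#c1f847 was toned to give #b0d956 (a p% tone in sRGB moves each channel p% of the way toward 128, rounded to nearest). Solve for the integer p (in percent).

26%

#c1f847 is rgb(193, 248, 71); #b0d956 is rgb(176, 217, 86).
On the G channel (widest range): 217 ≈ 248 + (p/100)(128 − 248), so p ≈ 100×(217 − 248)/(128 − 248) = -3100/-120 = 25.83.
p = 26 reproduces all three channels after rounding.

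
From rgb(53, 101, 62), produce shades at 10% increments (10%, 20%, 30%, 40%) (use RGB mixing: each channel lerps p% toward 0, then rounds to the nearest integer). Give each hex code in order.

10%: (53 − 5.3 = 47.7→48, 101 − 10.1 = 90.9→91, 62 − 6.2 = 55.8→56) → #305b38
20%: (53 − 10.6 = 42.4→42, 101 − 20.2 = 80.8→81, 62 − 12.4 = 49.6→50) → #2a5132
30%: (53 − 15.9 = 37.1→37, 101 − 30.3 = 70.7→71, 62 − 18.6 = 43.4→43) → #25472b
40%: (53 − 21.2 = 31.8→32, 101 − 40.4 = 60.6→61, 62 − 24.8 = 37.2→37) → #203d25

#305b38, #2a5132, #25472b, #203d25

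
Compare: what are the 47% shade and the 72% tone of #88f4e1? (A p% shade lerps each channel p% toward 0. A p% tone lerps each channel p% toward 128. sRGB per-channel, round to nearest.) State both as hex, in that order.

#488177, #82a09b

#88f4e1 is rgb(136, 244, 225).
47% shade:
  R: 136 − 63.92 = 72.08 → 72
  G: 244 − 114.68 = 129.32 → 129
  B: 225 + 0.47×(0−225) = 225 − 105.75 = 119.25 → 119
  → #488177
72% tone:
  R: 136 + 0.72×(128−136) = 136 − 5.76 = 130.24 → 130
  G: 244 − 83.52 = 160.48 → 160
  B: 225 + 0.72×(128−225) = 225 − 69.84 = 155.16 → 155
  → #82a09b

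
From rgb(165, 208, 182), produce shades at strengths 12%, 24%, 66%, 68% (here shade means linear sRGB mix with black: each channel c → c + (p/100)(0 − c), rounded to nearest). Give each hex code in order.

#91B7A0, #7D9E8A, #38473E, #35433A

12%: (165 − 19.8 = 145.2→145, 208 − 24.96 = 183.04→183, 182 − 21.84 = 160.16→160) → #91B7A0
24%: (165 − 39.6 = 125.4→125, 208 − 49.92 = 158.08→158, 182 − 43.68 = 138.32→138) → #7D9E8A
66%: (165 − 108.9 = 56.1→56, 208 − 137.28 = 70.72→71, 182 − 120.12 = 61.88→62) → #38473E
68%: (165 − 112.2 = 52.8→53, 208 − 141.44 = 66.56→67, 182 − 123.76 = 58.24→58) → #35433A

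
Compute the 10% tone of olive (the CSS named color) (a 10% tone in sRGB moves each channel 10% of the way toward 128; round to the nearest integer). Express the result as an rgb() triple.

CSS olive is rgb(128, 128, 0).
Per channel, c → c + 0.1(128 − c):
  R: 128 + 0.1×(128−128) = 128 + 0 = 128 → 128
  G: 128 + 0.1×(128−128) = 128 + 0 = 128 → 128
  B: 0 + 0.1×(128−0) = 0 + 12.8 = 12.8 → 13

rgb(128, 128, 13)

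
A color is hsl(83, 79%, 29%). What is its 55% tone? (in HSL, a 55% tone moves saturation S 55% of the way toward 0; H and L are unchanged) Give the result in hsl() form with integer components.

S moves 55% from 79 toward 0: 79 − 43.45 = 35.55 → 36.
H and L are unchanged.

hsl(83, 36%, 29%)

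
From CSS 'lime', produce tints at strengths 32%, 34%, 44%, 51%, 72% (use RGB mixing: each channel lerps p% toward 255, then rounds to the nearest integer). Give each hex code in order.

#52ff52, #57ff57, #70ff70, #82ff82, #b8ffb8

CSS lime is rgb(0, 255, 0).
32%: (0 + 81.6 = 81.6→82, 255→255, 0 + 81.6 = 81.6→82) → #52ff52
34%: (0 + 86.7 = 86.7→87, 255→255, 0 + 86.7 = 86.7→87) → #57ff57
44%: (0 + 112.2 = 112.2→112, 255→255, 0 + 112.2 = 112.2→112) → #70ff70
51%: (0 + 130.05 = 130.05→130, 255→255, 0 + 130.05 = 130.05→130) → #82ff82
72%: (0 + 183.6 = 183.6→184, 255→255, 0 + 183.6 = 183.6→184) → #b8ffb8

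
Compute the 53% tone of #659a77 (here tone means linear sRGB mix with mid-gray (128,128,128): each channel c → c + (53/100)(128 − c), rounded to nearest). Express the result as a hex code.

#738c7c

#659a77 is rgb(101, 154, 119).
Lerp each channel 53% toward 128:
  R: 101 + 0.53×(128−101) = 101 + 14.31 = 115.31 → 115
  G: 154 + 0.53×(128−154) = 154 − 13.78 = 140.22 → 140
  B: 119 + 0.53×(128−119) = 119 + 4.77 = 123.77 → 124
rgb(115, 140, 124) = #738c7c.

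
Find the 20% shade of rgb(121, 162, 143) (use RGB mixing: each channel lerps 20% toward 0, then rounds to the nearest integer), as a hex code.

Per channel, c → c + 0.2(0 − c):
  R: 121 − 24.2 = 96.8 → 97
  G: 162 − 32.4 = 129.6 → 130
  B: 143 − 28.6 = 114.4 → 114
rgb(97, 130, 114) = #618272.

#618272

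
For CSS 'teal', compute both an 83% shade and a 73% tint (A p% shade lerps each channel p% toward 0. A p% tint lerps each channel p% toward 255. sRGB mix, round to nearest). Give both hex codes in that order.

#001616, #badddd

CSS teal is rgb(0, 128, 128).
83% shade:
  R: 0 + 0.83×(0−0) = 0 + 0 = 0 → 0
  G: 128 + 0.83×(0−128) = 128 − 106.24 = 21.76 → 22
  B: 128 − 106.24 = 21.76 → 22
  → #001616
73% tint:
  R: 0 + 186.15 = 186.15 → 186
  G: 128 + 0.73×(255−128) = 128 + 92.71 = 220.71 → 221
  B: 128 + 0.73×(255−128) = 128 + 92.71 = 220.71 → 221
  → #badddd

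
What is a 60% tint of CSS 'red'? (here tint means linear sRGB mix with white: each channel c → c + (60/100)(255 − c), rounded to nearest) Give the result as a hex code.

#ff9999

CSS red is rgb(255, 0, 0).
A 60% tint moves each channel 60% toward 255:
  R: 255 + 0.6×(255−255) = 255 + 0 = 255 → 255
  G: 0 + 153 = 153 → 153
  B: 0 + 0.6×(255−0) = 0 + 153 = 153 → 153
rgb(255, 153, 153) = #ff9999.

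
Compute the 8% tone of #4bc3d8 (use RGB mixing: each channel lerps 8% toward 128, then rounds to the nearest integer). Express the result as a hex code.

#4bc3d8 is rgb(75, 195, 216).
Lerp each channel 8% toward 128:
  R: 75 + 0.08×(128−75) = 75 + 4.24 = 79.24 → 79
  G: 195 − 5.36 = 189.64 → 190
  B: 216 − 7.04 = 208.96 → 209
rgb(79, 190, 209) = #4fbed1.

#4fbed1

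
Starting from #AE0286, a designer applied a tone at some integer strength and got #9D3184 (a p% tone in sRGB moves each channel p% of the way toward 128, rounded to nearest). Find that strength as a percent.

#AE0286 is rgb(174, 2, 134); #9D3184 is rgb(157, 49, 132).
On the G channel (widest range): 49 ≈ 2 + (p/100)(128 − 2), so p ≈ 100×(49 − 2)/(128 − 2) = 4700/126 = 37.30.
p = 37 reproduces all three channels after rounding.

37%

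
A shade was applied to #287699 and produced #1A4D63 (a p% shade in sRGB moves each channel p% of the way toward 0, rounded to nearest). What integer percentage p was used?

#287699 is rgb(40, 118, 153); #1A4D63 is rgb(26, 77, 99).
On the B channel (widest range): 99 ≈ 153 + (p/100)(0 − 153), so p ≈ 100×(99 − 153)/(0 − 153) = -5400/-153 = 35.29.
p = 35 reproduces all three channels after rounding.

35%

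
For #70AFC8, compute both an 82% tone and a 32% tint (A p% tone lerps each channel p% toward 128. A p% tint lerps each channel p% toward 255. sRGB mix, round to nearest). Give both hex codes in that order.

#70AFC8 is rgb(112, 175, 200).
82% tone:
  R: 112 + 0.82×(128−112) = 112 + 13.12 = 125.12 → 125
  G: 175 − 38.54 = 136.46 → 136
  B: 200 − 59.04 = 140.96 → 141
  → #7D888D
32% tint:
  R: 112 + 0.32×(255−112) = 112 + 45.76 = 157.76 → 158
  G: 175 + 0.32×(255−175) = 175 + 25.6 = 200.6 → 201
  B: 200 + 17.6 = 217.6 → 218
  → #9EC9DA

#7D888D, #9EC9DA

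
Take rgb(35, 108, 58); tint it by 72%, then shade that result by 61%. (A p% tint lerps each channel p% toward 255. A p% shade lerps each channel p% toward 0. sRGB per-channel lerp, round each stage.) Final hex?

Per channel, c → c + 0.72(255 − c):
  R: 35 + 158.4 = 193.4 → 193
  G: 108 + 0.72×(255−108) = 108 + 105.84 = 213.84 → 214
  B: 58 + 0.72×(255−58) = 58 + 141.84 = 199.84 → 200
After the tint: rgb(193, 214, 200) = #c1d6c8.
A 61% shade moves each channel 61% toward 0:
  R: 193 − 117.73 = 75.27 → 75
  G: 214 + 0.61×(0−214) = 214 − 130.54 = 83.46 → 83
  B: 200 + 0.61×(0−200) = 200 − 122 = 78 → 78
rgb(75, 83, 78) = #4b534e.

#4b534e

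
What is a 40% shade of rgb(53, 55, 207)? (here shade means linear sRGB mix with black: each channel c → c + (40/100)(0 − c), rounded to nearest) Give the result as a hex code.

#20217c

Per channel, c → c + 0.4(0 − c):
  R: 53 + 0.4×(0−53) = 53 − 21.2 = 31.8 → 32
  G: 55 + 0.4×(0−55) = 55 − 22 = 33 → 33
  B: 207 + 0.4×(0−207) = 207 − 82.8 = 124.2 → 124
rgb(32, 33, 124) = #20217c.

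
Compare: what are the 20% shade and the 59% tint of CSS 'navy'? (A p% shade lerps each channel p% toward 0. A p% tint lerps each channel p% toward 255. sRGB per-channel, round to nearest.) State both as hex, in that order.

CSS navy is rgb(0, 0, 128).
20% shade:
  R: 0 + 0.2×(0−0) = 0 + 0 = 0 → 0
  G: 0 + 0.2×(0−0) = 0 + 0 = 0 → 0
  B: 128 + 0.2×(0−128) = 128 − 25.6 = 102.4 → 102
  → #000066
59% tint:
  R: 0 + 150.45 = 150.45 → 150
  G: 0 + 150.45 = 150.45 → 150
  B: 128 + 0.59×(255−128) = 128 + 74.93 = 202.93 → 203
  → #9696CB

#000066, #9696CB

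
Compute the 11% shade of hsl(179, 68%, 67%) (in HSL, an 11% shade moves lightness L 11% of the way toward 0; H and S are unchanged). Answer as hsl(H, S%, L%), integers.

hsl(179, 68%, 60%)

L moves 11% from 67 toward 0: 67 − 7.37 = 59.63 → 60.
H and S are unchanged.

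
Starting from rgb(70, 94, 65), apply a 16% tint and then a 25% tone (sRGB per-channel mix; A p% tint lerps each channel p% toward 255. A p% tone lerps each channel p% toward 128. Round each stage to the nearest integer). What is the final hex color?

Lerp each channel 16% toward 255:
  R: 70 + 29.6 = 99.6 → 100
  G: 94 + 0.16×(255−94) = 94 + 25.76 = 119.76 → 120
  B: 65 + 0.16×(255−65) = 65 + 30.4 = 95.4 → 95
After the tint: rgb(100, 120, 95) = #64785f.
A 25% tone moves each channel 25% toward 128:
  R: 100 + 0.25×(128−100) = 100 + 7 = 107 → 107
  G: 120 + 0.25×(128−120) = 120 + 2 = 122 → 122
  B: 95 + 0.25×(128−95) = 95 + 8.25 = 103.25 → 103
rgb(107, 122, 103) = #6b7a67.

#6b7a67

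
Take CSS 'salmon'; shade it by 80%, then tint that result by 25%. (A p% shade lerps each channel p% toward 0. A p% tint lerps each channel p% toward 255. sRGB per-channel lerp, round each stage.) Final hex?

CSS salmon is rgb(250, 128, 114).
Lerp each channel 80% toward 0:
  R: 250 + 0.8×(0−250) = 250 − 200 = 50 → 50
  G: 128 + 0.8×(0−128) = 128 − 102.4 = 25.6 → 26
  B: 114 − 91.2 = 22.8 → 23
After the shade: rgb(50, 26, 23) = #321a17.
A 25% tint moves each channel 25% toward 255:
  R: 50 + 0.25×(255−50) = 50 + 51.25 = 101.25 → 101
  G: 26 + 0.25×(255−26) = 26 + 57.25 = 83.25 → 83
  B: 23 + 0.25×(255−23) = 23 + 58 = 81 → 81
rgb(101, 83, 81) = #655351.

#655351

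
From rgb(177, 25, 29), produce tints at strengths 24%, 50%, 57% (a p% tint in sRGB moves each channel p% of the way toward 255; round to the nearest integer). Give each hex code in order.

#c45053, #d88c8e, #dd9c9e

24%: (177 + 18.72 = 195.72→196, 25 + 55.2 = 80.2→80, 29 + 54.24 = 83.24→83) → #c45053
50%: (177 + 39 = 216→216, 25 + 115 = 140→140, 29 + 113 = 142→142) → #d88c8e
57%: (177 + 44.46 = 221.46→221, 25 + 131.1 = 156.1→156, 29 + 128.82 = 157.82→158) → #dd9c9e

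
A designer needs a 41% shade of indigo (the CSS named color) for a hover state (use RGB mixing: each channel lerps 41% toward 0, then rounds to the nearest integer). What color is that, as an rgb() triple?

CSS indigo is rgb(75, 0, 130).
Lerp each channel 41% toward 0:
  R: 75 − 30.75 = 44.25 → 44
  G: 0 + 0.41×(0−0) = 0 + 0 = 0 → 0
  B: 130 − 53.3 = 76.7 → 77

rgb(44, 0, 77)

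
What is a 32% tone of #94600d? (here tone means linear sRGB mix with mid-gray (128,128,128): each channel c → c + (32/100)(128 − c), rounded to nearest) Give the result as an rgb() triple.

#94600d is rgb(148, 96, 13).
Lerp each channel 32% toward 128:
  R: 148 + 0.32×(128−148) = 148 − 6.4 = 141.6 → 142
  G: 96 + 10.24 = 106.24 → 106
  B: 13 + 0.32×(128−13) = 13 + 36.8 = 49.8 → 50

rgb(142, 106, 50)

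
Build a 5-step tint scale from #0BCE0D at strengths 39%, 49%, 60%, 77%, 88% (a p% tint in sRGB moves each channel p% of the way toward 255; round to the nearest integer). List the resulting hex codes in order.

#0BCE0D is rgb(11, 206, 13).
39%: (11 + 95.16 = 106.16→106, 206 + 19.11 = 225.11→225, 13 + 94.38 = 107.38→107) → #6AE16B
49%: (11 + 119.56 = 130.56→131, 206 + 24.01 = 230.01→230, 13 + 118.58 = 131.58→132) → #83E684
60%: (11 + 146.4 = 157.4→157, 206 + 29.4 = 235.4→235, 13 + 145.2 = 158.2→158) → #9DEB9E
77%: (11 + 187.88 = 198.88→199, 206 + 37.73 = 243.73→244, 13 + 186.34 = 199.34→199) → #C7F4C7
88%: (11 + 214.72 = 225.72→226, 206 + 43.12 = 249.12→249, 13 + 212.96 = 225.96→226) → #E2F9E2

#6AE16B, #83E684, #9DEB9E, #C7F4C7, #E2F9E2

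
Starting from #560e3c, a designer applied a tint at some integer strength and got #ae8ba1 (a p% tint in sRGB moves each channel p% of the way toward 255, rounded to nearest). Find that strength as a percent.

52%

#560e3c is rgb(86, 14, 60); #ae8ba1 is rgb(174, 139, 161).
On the G channel (widest range): 139 ≈ 14 + (p/100)(255 − 14), so p ≈ 100×(139 − 14)/(255 − 14) = 12500/241 = 51.87.
p = 52 reproduces all three channels after rounding.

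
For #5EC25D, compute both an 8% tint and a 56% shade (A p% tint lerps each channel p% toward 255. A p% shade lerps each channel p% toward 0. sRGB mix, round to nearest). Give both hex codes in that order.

#6BC76A, #295529

#5EC25D is rgb(94, 194, 93).
8% tint:
  R: 94 + 0.08×(255−94) = 94 + 12.88 = 106.88 → 107
  G: 194 + 0.08×(255−194) = 194 + 4.88 = 198.88 → 199
  B: 93 + 12.96 = 105.96 → 106
  → #6BC76A
56% shade:
  R: 94 + 0.56×(0−94) = 94 − 52.64 = 41.36 → 41
  G: 194 − 108.64 = 85.36 → 85
  B: 93 + 0.56×(0−93) = 93 − 52.08 = 40.92 → 41
  → #295529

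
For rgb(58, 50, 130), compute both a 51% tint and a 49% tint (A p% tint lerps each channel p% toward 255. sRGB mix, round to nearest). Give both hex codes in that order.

#9E9BC2, #9B96BF

51% tint:
  R: 58 + 100.47 = 158.47 → 158
  G: 50 + 104.55 = 154.55 → 155
  B: 130 + 0.51×(255−130) = 130 + 63.75 = 193.75 → 194
  → #9E9BC2
49% tint:
  R: 58 + 0.49×(255−58) = 58 + 96.53 = 154.53 → 155
  G: 50 + 0.49×(255−50) = 50 + 100.45 = 150.45 → 150
  B: 130 + 61.25 = 191.25 → 191
  → #9B96BF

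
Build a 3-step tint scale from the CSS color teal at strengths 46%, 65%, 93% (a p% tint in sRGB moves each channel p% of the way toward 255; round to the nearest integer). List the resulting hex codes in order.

CSS teal is rgb(0, 128, 128).
46%: (0 + 117.3 = 117.3→117, 128 + 58.42 = 186.42→186, 128 + 58.42 = 186.42→186) → #75BABA
65%: (0 + 165.75 = 165.75→166, 128 + 82.55 = 210.55→211, 128 + 82.55 = 210.55→211) → #A6D3D3
93%: (0 + 237.15 = 237.15→237, 128 + 118.11 = 246.11→246, 128 + 118.11 = 246.11→246) → #EDF6F6

#75BABA, #A6D3D3, #EDF6F6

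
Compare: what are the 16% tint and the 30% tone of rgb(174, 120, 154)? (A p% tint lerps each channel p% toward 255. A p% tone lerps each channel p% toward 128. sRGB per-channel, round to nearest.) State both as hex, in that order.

16% tint:
  R: 174 + 0.16×(255−174) = 174 + 12.96 = 186.96 → 187
  G: 120 + 21.6 = 141.6 → 142
  B: 154 + 0.16×(255−154) = 154 + 16.16 = 170.16 → 170
  → #BB8EAA
30% tone:
  R: 174 + 0.3×(128−174) = 174 − 13.8 = 160.2 → 160
  G: 120 + 0.3×(128−120) = 120 + 2.4 = 122.4 → 122
  B: 154 + 0.3×(128−154) = 154 − 7.8 = 146.2 → 146
  → #A07A92

#BB8EAA, #A07A92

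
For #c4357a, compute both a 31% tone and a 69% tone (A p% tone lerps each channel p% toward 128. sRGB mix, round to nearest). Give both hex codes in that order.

#af4c7c, #95697e

#c4357a is rgb(196, 53, 122).
31% tone:
  R: 196 − 21.08 = 174.92 → 175
  G: 53 + 23.25 = 76.25 → 76
  B: 122 + 0.31×(128−122) = 122 + 1.86 = 123.86 → 124
  → #af4c7c
69% tone:
  R: 196 + 0.69×(128−196) = 196 − 46.92 = 149.08 → 149
  G: 53 + 0.69×(128−53) = 53 + 51.75 = 104.75 → 105
  B: 122 + 0.69×(128−122) = 122 + 4.14 = 126.14 → 126
  → #95697e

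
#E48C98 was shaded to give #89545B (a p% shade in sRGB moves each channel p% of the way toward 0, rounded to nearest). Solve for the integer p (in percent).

40%

#E48C98 is rgb(228, 140, 152); #89545B is rgb(137, 84, 91).
On the R channel (widest range): 137 ≈ 228 + (p/100)(0 − 228), so p ≈ 100×(137 − 228)/(0 − 228) = -9100/-228 = 39.91.
p = 40 reproduces all three channels after rounding.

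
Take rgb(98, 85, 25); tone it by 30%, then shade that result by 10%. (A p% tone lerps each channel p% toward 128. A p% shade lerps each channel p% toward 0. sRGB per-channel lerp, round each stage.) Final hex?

#605832

Lerp each channel 30% toward 128:
  R: 98 + 9 = 107 → 107
  G: 85 + 0.3×(128−85) = 85 + 12.9 = 97.9 → 98
  B: 25 + 0.3×(128−25) = 25 + 30.9 = 55.9 → 56
After the tone: rgb(107, 98, 56) = #6b6238.
A 10% shade moves each channel 10% toward 0:
  R: 107 − 10.7 = 96.3 → 96
  G: 98 − 9.8 = 88.2 → 88
  B: 56 − 5.6 = 50.4 → 50
rgb(96, 88, 50) = #605832.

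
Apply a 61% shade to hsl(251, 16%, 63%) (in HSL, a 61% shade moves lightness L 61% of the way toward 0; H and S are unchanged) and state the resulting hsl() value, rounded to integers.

L moves 61% from 63 toward 0: 63 − 38.43 = 24.57 → 25.
H and S are unchanged.

hsl(251, 16%, 25%)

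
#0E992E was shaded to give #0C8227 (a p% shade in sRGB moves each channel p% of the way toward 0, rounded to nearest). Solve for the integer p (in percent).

#0E992E is rgb(14, 153, 46); #0C8227 is rgb(12, 130, 39).
On the G channel (widest range): 130 ≈ 153 + (p/100)(0 − 153), so p ≈ 100×(130 − 153)/(0 − 153) = -2300/-153 = 15.03.
p = 15 reproduces all three channels after rounding.

15%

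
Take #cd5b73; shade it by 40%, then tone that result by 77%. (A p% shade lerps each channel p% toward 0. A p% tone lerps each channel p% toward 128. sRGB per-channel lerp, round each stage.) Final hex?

#7f6f72

#cd5b73 is rgb(205, 91, 115).
Per channel, c → c + 0.4(0 − c):
  R: 205 + 0.4×(0−205) = 205 − 82 = 123 → 123
  G: 91 + 0.4×(0−91) = 91 − 36.4 = 54.6 → 55
  B: 115 + 0.4×(0−115) = 115 − 46 = 69 → 69
After the shade: rgb(123, 55, 69) = #7b3745.
Lerp each channel 77% toward 128:
  R: 123 + 0.77×(128−123) = 123 + 3.85 = 126.85 → 127
  G: 55 + 56.21 = 111.21 → 111
  B: 69 + 0.77×(128−69) = 69 + 45.43 = 114.43 → 114
rgb(127, 111, 114) = #7f6f72.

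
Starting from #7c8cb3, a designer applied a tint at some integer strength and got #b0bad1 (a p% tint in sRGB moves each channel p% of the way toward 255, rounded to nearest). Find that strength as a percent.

40%

#7c8cb3 is rgb(124, 140, 179); #b0bad1 is rgb(176, 186, 209).
On the R channel (widest range): 176 ≈ 124 + (p/100)(255 − 124), so p ≈ 100×(176 − 124)/(255 − 124) = 5200/131 = 39.69.
p = 40 reproduces all three channels after rounding.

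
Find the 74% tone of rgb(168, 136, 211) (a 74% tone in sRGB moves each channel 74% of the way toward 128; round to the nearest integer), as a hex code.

Per channel, c → c + 0.74(128 − c):
  R: 168 + 0.74×(128−168) = 168 − 29.6 = 138.4 → 138
  G: 136 − 5.92 = 130.08 → 130
  B: 211 + 0.74×(128−211) = 211 − 61.42 = 149.58 → 150
rgb(138, 130, 150) = #8A8296.

#8A8296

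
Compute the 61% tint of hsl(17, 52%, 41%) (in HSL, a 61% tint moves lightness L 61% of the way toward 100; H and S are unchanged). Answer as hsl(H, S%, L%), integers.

hsl(17, 52%, 77%)

L moves 61% from 41 toward 100: 41 + 35.99 = 76.99 → 77.
H and S are unchanged.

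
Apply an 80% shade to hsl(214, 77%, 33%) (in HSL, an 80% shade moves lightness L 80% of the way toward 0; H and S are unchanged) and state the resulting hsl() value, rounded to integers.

L moves 80% from 33 toward 0: 33 − 26.4 = 6.6 → 7.
H and S are unchanged.

hsl(214, 77%, 7%)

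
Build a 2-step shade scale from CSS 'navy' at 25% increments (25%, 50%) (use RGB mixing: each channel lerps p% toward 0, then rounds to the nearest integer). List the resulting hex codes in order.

#000060, #000040

CSS navy is rgb(0, 0, 128).
25%: (0→0, 0→0, 128 − 32 = 96→96) → #000060
50%: (0→0, 0→0, 128 − 64 = 64→64) → #000040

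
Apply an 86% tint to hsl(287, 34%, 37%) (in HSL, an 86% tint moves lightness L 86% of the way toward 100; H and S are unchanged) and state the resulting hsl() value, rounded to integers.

hsl(287, 34%, 91%)

L moves 86% from 37 toward 100: 37 + 54.18 = 91.18 → 91.
H and S are unchanged.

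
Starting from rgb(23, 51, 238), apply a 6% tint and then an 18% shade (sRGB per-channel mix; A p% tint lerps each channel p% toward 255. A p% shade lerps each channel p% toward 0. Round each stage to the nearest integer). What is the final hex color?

Lerp each channel 6% toward 255:
  R: 23 + 13.92 = 36.92 → 37
  G: 51 + 12.24 = 63.24 → 63
  B: 238 + 0.06×(255−238) = 238 + 1.02 = 239.02 → 239
After the tint: rgb(37, 63, 239) = #253FEF.
An 18% shade moves each channel 18% toward 0:
  R: 37 − 6.66 = 30.34 → 30
  G: 63 − 11.34 = 51.66 → 52
  B: 239 − 43.02 = 195.98 → 196
rgb(30, 52, 196) = #1E34C4.

#1E34C4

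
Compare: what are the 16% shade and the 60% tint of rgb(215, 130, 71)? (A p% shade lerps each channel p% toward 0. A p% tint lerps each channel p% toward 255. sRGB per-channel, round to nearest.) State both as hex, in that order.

#B56D3C, #EFCDB5

16% shade:
  R: 215 − 34.4 = 180.6 → 181
  G: 130 + 0.16×(0−130) = 130 − 20.8 = 109.2 → 109
  B: 71 − 11.36 = 59.64 → 60
  → #B56D3C
60% tint:
  R: 215 + 0.6×(255−215) = 215 + 24 = 239 → 239
  G: 130 + 75 = 205 → 205
  B: 71 + 0.6×(255−71) = 71 + 110.4 = 181.4 → 181
  → #EFCDB5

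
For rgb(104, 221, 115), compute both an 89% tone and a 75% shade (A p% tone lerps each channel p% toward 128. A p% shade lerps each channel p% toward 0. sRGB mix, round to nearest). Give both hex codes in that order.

#7d8a7f, #1a371d

89% tone:
  R: 104 + 0.89×(128−104) = 104 + 21.36 = 125.36 → 125
  G: 221 + 0.89×(128−221) = 221 − 82.77 = 138.23 → 138
  B: 115 + 11.57 = 126.57 → 127
  → #7d8a7f
75% shade:
  R: 104 + 0.75×(0−104) = 104 − 78 = 26 → 26
  G: 221 − 165.75 = 55.25 → 55
  B: 115 + 0.75×(0−115) = 115 − 86.25 = 28.75 → 29
  → #1a371d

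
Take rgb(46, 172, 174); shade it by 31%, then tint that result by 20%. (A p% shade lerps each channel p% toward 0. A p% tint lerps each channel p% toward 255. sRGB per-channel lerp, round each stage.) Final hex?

Lerp each channel 31% toward 0:
  R: 46 − 14.26 = 31.74 → 32
  G: 172 − 53.32 = 118.68 → 119
  B: 174 + 0.31×(0−174) = 174 − 53.94 = 120.06 → 120
After the shade: rgb(32, 119, 120) = #207778.
Lerp each channel 20% toward 255:
  R: 32 + 44.6 = 76.6 → 77
  G: 119 + 0.2×(255−119) = 119 + 27.2 = 146.2 → 146
  B: 120 + 0.2×(255−120) = 120 + 27 = 147 → 147
rgb(77, 146, 147) = #4d9293.

#4d9293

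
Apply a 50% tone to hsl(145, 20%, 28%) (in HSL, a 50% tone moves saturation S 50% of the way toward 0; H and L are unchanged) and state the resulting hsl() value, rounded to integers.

hsl(145, 10%, 28%)

S moves 50% from 20 toward 0: 20 − 10 = 10 → 10.
H and L are unchanged.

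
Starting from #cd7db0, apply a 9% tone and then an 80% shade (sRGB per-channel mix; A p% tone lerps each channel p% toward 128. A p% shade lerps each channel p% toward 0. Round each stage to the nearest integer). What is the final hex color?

#281922

#cd7db0 is rgb(205, 125, 176).
Lerp each channel 9% toward 128:
  R: 205 − 6.93 = 198.07 → 198
  G: 125 + 0.09×(128−125) = 125 + 0.27 = 125.27 → 125
  B: 176 − 4.32 = 171.68 → 172
After the tone: rgb(198, 125, 172) = #c67dac.
An 80% shade moves each channel 80% toward 0:
  R: 198 + 0.8×(0−198) = 198 − 158.4 = 39.6 → 40
  G: 125 + 0.8×(0−125) = 125 − 100 = 25 → 25
  B: 172 + 0.8×(0−172) = 172 − 137.6 = 34.4 → 34
rgb(40, 25, 34) = #281922.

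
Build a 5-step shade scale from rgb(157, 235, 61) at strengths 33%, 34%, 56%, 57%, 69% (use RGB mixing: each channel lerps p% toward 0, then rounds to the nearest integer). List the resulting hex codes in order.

#699d29, #689b28, #45671b, #44651a, #314913

33%: (157 − 51.81 = 105.19→105, 235 − 77.55 = 157.45→157, 61 − 20.13 = 40.87→41) → #699d29
34%: (157 − 53.38 = 103.62→104, 235 − 79.9 = 155.1→155, 61 − 20.74 = 40.26→40) → #689b28
56%: (157 − 87.92 = 69.08→69, 235 − 131.6 = 103.4→103, 61 − 34.16 = 26.84→27) → #45671b
57%: (157 − 89.49 = 67.51→68, 235 − 133.95 = 101.05→101, 61 − 34.77 = 26.23→26) → #44651a
69%: (157 − 108.33 = 48.67→49, 235 − 162.15 = 72.85→73, 61 − 42.09 = 18.91→19) → #314913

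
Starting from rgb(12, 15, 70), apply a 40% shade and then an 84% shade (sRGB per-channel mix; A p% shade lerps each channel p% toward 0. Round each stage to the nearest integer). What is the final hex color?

#010107

Per channel, c → c + 0.4(0 − c):
  R: 12 − 4.8 = 7.2 → 7
  G: 15 + 0.4×(0−15) = 15 − 6 = 9 → 9
  B: 70 + 0.4×(0−70) = 70 − 28 = 42 → 42
After the shade: rgb(7, 9, 42) = #07092A.
Per channel, c → c + 0.84(0 − c):
  R: 7 − 5.88 = 1.12 → 1
  G: 9 + 0.84×(0−9) = 9 − 7.56 = 1.44 → 1
  B: 42 − 35.28 = 6.72 → 7
rgb(1, 1, 7) = #010107.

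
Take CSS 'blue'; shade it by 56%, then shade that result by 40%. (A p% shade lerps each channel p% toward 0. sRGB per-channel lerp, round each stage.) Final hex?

#000043

CSS blue is rgb(0, 0, 255).
Lerp each channel 56% toward 0:
  R: 0 + 0 = 0 → 0
  G: 0 + 0.56×(0−0) = 0 + 0 = 0 → 0
  B: 255 − 142.8 = 112.2 → 112
After the shade: rgb(0, 0, 112) = #000070.
Lerp each channel 40% toward 0:
  R: 0 + 0 = 0 → 0
  G: 0 + 0.4×(0−0) = 0 + 0 = 0 → 0
  B: 112 + 0.4×(0−112) = 112 − 44.8 = 67.2 → 67
rgb(0, 0, 67) = #000043.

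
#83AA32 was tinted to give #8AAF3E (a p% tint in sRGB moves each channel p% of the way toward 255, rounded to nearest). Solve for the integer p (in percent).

#83AA32 is rgb(131, 170, 50); #8AAF3E is rgb(138, 175, 62).
On the B channel (widest range): 62 ≈ 50 + (p/100)(255 − 50), so p ≈ 100×(62 − 50)/(255 − 50) = 1200/205 = 5.85.
p = 6 reproduces all three channels after rounding.

6%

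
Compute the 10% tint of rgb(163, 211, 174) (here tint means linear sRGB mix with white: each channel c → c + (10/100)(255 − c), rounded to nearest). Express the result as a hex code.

#acd7b6

Per channel, c → c + 0.1(255 − c):
  R: 163 + 9.2 = 172.2 → 172
  G: 211 + 0.1×(255−211) = 211 + 4.4 = 215.4 → 215
  B: 174 + 0.1×(255−174) = 174 + 8.1 = 182.1 → 182
rgb(172, 215, 182) = #acd7b6.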